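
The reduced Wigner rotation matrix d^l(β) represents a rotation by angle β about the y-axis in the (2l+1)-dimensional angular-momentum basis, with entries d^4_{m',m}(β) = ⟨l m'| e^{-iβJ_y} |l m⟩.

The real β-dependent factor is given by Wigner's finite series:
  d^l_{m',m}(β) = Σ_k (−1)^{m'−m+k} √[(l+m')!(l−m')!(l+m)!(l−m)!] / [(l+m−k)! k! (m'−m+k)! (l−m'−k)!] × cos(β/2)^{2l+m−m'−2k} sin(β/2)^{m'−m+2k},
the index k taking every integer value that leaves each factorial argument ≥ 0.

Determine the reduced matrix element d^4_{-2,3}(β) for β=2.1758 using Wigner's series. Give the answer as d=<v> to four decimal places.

d^4_{-2,3}(β=2.1758) via Wigner's sum:
Half-angle: c=0.464346, s=0.885654. N=√(2·720·5040·1)=2693.993318
The bounds max(0,m−m')=5 and min(l+m,l−m')=6 give 2 terms
  k=5: (−1)^0·2693.9933/(240)·0.4643^3·0.8857^5 = +0.612394
  k=6: (−1)^1·2693.9933/(720)·0.4643^1·0.8857^7 = -0.742598
d^4_{-2,3}(2.1758) = +0.612394 -0.742598 = -0.130204

d=-0.1302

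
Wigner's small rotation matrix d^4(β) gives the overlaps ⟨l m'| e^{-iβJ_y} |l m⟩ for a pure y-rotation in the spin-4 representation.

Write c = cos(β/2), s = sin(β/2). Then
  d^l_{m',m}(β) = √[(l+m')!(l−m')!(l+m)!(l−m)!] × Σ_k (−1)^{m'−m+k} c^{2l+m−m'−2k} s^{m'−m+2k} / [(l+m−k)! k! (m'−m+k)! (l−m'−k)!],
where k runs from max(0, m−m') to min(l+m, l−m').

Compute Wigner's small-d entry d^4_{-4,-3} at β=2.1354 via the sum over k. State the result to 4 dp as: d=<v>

d=0.0150

d^4_{-4,-3}(β=2.1354) via Wigner's sum:
Half-angle: c=0.482141, s=0.876094. N=√(1·40320·1·5040)=14255.272709
The bounds max(0,m−m')=1 and min(l+m,l−m')=1 give 1 term
  k=1: (−1)^0·14255.2727/(5040)·0.4821^7·0.8761^1 = +0.015008
d^4_{-4,-3}(2.1354) = +0.015008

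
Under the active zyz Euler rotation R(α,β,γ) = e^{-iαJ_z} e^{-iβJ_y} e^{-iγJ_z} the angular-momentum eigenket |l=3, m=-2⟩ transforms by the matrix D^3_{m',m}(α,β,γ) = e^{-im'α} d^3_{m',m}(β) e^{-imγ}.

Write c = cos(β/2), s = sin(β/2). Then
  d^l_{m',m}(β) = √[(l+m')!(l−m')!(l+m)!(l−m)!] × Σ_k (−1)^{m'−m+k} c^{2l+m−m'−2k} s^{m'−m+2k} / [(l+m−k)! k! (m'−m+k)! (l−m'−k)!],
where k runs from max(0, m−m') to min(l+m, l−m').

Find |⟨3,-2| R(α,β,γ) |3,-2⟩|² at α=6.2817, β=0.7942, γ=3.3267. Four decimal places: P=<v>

P=0.0055

Split into d^3_{-2,-2}(β=0.7942) × two z-phases.
c=cos(0.7942/2)=0.922186, s=sin(0.7942/2)=0.386746; N=√[1·120·1·120]=120.000000
The bounds max(0,m−m')=0 and min(l+m,l−m')=1 give 2 terms
  k=0: (−1)^0·120.0000/(120)·0.9222^6·0.3867^0 = +0.615053
  k=1: (−1)^1·120.0000/(24)·0.9222^4·0.3867^2 = -0.540874
d^3_{-2,-2}(0.7942) = +0.615053 -0.540874 = +0.074179
|D^3_{-2,-2}|² = |d^3_{-2,-2}(β)|² = (+0.074179)² = 0.005503 (the z-rotation phases have unit modulus)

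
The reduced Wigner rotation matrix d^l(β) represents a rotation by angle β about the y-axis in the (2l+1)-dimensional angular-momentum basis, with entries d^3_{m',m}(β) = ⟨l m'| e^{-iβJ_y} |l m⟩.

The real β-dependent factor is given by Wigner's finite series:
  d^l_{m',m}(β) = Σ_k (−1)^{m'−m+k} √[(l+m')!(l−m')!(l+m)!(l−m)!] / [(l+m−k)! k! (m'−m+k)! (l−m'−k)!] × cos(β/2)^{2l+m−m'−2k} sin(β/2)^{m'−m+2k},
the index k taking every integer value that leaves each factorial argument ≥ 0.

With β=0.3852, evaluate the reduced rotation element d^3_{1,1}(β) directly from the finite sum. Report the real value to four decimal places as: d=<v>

d=0.6298

d^3_{1,1}(β=0.3852) via Wigner's sum:
Half-angle: c=0.981510, s=0.191411. N=√(24·2·24·2)=48.000000
The bounds max(0,m−m')=0 and min(l+m,l−m')=2 give 3 terms
  k=0: (−1)^0·48.0000/(48)·0.9815^6·0.1914^0 = +0.894063
  k=1: (−1)^1·48.0000/(6)·0.9815^4·0.1914^2 = -0.272022
  k=2: (−1)^2·48.0000/(8)·0.9815^2·0.1914^4 = +0.007759
d^3_{1,1}(0.3852) = +0.894063 -0.272022 +0.007759 = +0.629800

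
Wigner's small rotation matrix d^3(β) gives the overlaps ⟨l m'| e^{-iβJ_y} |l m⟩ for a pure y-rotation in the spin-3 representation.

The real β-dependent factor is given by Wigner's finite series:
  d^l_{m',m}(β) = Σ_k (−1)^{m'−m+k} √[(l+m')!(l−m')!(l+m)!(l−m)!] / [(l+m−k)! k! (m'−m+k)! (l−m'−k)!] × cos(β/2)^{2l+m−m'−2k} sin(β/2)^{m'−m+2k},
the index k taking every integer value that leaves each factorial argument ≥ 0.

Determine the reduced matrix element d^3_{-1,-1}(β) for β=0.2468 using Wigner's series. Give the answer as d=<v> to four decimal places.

d^3_{-1,-1}(β=0.2468) via Wigner's sum:
Half-angle: c=0.992396, s=0.123087. N=√(2·24·2·24)=48.000000
The bounds max(0,m−m')=0 and min(l+m,l−m')=2 give 3 terms
  k=0: (−1)^0·48.0000/(48)·0.9924^6·0.1231^0 = +0.955234
  k=1: (−1)^1·48.0000/(6)·0.9924^4·0.1231^2 = -0.117559
  k=2: (−1)^2·48.0000/(8)·0.9924^2·0.1231^4 = +0.001356
d^3_{-1,-1}(0.2468) = +0.955234 -0.117559 +0.001356 = +0.839032

d=0.8390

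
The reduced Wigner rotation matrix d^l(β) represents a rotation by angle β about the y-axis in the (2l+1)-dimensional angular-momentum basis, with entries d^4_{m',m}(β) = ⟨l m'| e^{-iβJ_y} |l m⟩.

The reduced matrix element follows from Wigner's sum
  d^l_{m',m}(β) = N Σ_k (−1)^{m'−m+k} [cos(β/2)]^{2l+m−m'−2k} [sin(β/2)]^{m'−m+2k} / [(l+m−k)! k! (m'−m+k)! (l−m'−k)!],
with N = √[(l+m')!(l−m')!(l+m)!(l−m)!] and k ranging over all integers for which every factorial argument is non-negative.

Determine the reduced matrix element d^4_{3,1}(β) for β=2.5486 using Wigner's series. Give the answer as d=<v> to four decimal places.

d=-0.0761

d^4_{3,1}(β=2.5486) via Wigner's sum:
Half-angle: c=0.292171, s=0.956366. N=√(5040·1·120·6)=1904.940944
The bounds max(0,m−m')=0 and min(l+m,l−m')=1 give 2 terms
  k=0: (−1)^2·1904.9409/(240)·0.2922^6·0.9564^2 = +0.004516
  k=1: (−1)^3·1904.9409/(144)·0.2922^4·0.9564^4 = -0.080643
d^4_{3,1}(2.5486) = +0.004516 -0.080643 = -0.076127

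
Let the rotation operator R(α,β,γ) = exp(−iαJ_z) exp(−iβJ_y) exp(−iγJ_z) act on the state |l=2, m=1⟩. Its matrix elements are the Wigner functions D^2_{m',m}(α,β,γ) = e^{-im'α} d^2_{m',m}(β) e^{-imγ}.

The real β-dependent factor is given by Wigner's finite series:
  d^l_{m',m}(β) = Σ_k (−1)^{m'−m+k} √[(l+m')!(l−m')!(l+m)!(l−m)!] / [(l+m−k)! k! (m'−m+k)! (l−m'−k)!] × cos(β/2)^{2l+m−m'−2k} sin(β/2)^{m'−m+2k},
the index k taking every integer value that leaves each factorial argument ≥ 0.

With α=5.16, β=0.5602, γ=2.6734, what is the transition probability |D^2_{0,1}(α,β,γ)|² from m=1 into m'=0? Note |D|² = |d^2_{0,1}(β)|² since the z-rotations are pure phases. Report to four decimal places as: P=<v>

P=0.3039

First d^2_{0,1}(β=0.5602), then the phase factors e^{-i(0)α} and e^{-i(1)γ}:
c=cos(0.5602/2)=0.961028, s=sin(0.5602/2)=0.276452; N=√[2·2·6·1]=4.898979
The bounds max(0,m−m')=1 and min(l+m,l−m')=2 give 2 terms
  k=1: (−1)^0·4.8990/(2)·0.9610^3·0.2765^1 = +0.601039
  k=2: (−1)^1·4.8990/(2)·0.9610^1·0.2765^3 = -0.049736
d^2_{0,1}(0.5602) = +0.601039 -0.049736 = +0.551303
|D^2_{0,1}|² = |d^2_{0,1}(β)|² = (+0.551303)² = 0.303935 (the z-rotation phases have unit modulus)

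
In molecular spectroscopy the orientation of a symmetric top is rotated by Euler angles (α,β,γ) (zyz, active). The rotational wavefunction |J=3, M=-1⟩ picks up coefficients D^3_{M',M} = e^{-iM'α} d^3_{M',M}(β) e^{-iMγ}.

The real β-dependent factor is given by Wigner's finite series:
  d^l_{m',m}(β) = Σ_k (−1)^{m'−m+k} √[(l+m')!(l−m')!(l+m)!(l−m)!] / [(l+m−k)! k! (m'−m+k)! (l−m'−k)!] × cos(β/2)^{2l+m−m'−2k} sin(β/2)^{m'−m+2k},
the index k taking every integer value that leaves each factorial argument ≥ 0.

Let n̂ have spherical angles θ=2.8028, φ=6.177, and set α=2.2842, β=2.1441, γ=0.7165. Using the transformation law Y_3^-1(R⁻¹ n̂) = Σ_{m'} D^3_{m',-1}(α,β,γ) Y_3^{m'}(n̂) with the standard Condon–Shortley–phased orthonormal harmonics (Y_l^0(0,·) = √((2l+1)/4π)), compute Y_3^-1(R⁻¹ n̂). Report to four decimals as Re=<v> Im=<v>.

Need the full column D^3_{m',-1} for m'=−3..3 at α=2.2842, β=2.1441, γ=0.7165.
cos(β/2)=0.478325, sin(β/2)=0.878183
d^3_{-3,-1}: single k=2 term ⇒ +0.156354;  D = +0.043942+0.150052i
d^3_{-2,-1}: k∈[1..2] ⇒ +0.069534 -0.468764 = -0.399229;  D = -0.216280+0.335570i
d^3_{-1,-1}: k∈[0..2] ⇒ +0.011977 -0.322963 +0.816464 = +0.505479;  D = -0.500470+0.070983i
d^3_{0,-1}: k∈[0..2] ⇒ -0.076171 +0.770258 -0.865443 = -0.171357;  D = -0.129222-0.112539i
d^3_{1,-1}: k∈[0..2] ⇒ +0.242222 -1.088619 +0.458680 = -0.387717;  D = -0.001200+0.387715i
d^3_{2,-1}: k∈[0..1] ⇒ -0.468764 +0.790038 = +0.321274;  D = -0.243578+0.209492i
d^3_{3,-1}: single k=0 term ⇒ +0.527026;  D = +0.521335+0.077239i
Y_3^{m'}(θ=2.8028,φ=6.177) and Σ D·Y over m':
  (+0.0439+0.1501i)·(+0.0145+0.0048i)  (-0.2163+0.3356i)·(-0.1041-0.0224i)  (-0.5005+0.0710i)·(+0.3682+0.0392i)  (-0.1292-0.1125i)·(-0.5095+0.0000i)  (-0.0012+0.3877i)·(-0.3682+0.0392i)  (-0.2436+0.2095i)·(-0.1041+0.0224i)  (+0.5213+0.0772i)·(-0.0145+0.0048i)
Y_3^-1(R⁻¹ n̂) = -0.093349-0.132546i

Re=-0.0933 Im=-0.1325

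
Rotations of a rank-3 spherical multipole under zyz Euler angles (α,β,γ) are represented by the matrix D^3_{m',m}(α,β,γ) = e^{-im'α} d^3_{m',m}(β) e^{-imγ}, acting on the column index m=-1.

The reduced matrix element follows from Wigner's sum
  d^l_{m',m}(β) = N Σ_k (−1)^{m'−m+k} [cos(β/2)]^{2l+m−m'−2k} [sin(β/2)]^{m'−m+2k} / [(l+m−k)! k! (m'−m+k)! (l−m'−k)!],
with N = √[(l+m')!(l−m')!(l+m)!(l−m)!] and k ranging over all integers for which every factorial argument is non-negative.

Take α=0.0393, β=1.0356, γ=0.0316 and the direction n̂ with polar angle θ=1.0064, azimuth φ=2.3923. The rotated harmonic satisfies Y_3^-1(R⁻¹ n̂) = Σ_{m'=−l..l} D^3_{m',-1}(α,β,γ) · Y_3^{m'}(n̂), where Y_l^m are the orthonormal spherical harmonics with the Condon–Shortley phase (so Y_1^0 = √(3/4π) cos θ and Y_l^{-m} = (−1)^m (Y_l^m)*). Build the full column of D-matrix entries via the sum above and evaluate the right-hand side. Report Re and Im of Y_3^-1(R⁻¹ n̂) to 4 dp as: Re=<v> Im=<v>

Need the full column D^3_{m',-1} for m'=−3..3 at α=0.0393, β=1.0356, γ=0.0316.
cos(β/2)=0.868910, sin(β/2)=0.494970
d^3_{-3,-1}: single k=2 term ⇒ +0.540882;  D = +0.534849+0.080561i
d^3_{-2,-1}: k∈[1..2] ⇒ +0.775270 -0.503142 = +0.272128;  D = +0.270478+0.029928i
d^3_{-1,-1}: k∈[0..2] ⇒ +0.430377 -1.117241 +0.271904 = -0.414960;  D = -0.413917-0.029396i
d^3_{0,-1}: k∈[0..2] ⇒ -0.849266 +0.826747 -0.089425 = -0.111944;  D = -0.111888-0.003537i
d^3_{1,-1}: k∈[0..2] ⇒ +0.837931 -0.362539 +0.014705 = +0.490097;  D = +0.490083-0.003774i
d^3_{2,-1}: k∈[0..1] ⇒ -0.503142 +0.081633 = -0.421509;  D = -0.421043+0.019804i
d^3_{3,-1}: single k=0 term ⇒ +0.175513;  D = +0.174860-0.015128i
Y_3^{m'}(θ=1.0064,φ=2.3923) and Σ D·Y over m':
  (+0.5348+0.0806i)·(+0.1577-0.1961i)  (+0.2705+0.0299i)·(+0.0282+0.3892i)  (-0.4139-0.0294i)·(-0.0861-0.0801i)  (-0.1119-0.0035i)·(-0.3133+0.0000i)  (+0.4901-0.0038i)·(+0.0861-0.0801i)  (-0.4210+0.0198i)·(+0.0282-0.3892i)  (+0.1749-0.0151i)·(-0.1577-0.1961i)
Y_3^-1(R⁻¹ n̂) = +0.171634+0.143663i

Re=0.1716 Im=0.1437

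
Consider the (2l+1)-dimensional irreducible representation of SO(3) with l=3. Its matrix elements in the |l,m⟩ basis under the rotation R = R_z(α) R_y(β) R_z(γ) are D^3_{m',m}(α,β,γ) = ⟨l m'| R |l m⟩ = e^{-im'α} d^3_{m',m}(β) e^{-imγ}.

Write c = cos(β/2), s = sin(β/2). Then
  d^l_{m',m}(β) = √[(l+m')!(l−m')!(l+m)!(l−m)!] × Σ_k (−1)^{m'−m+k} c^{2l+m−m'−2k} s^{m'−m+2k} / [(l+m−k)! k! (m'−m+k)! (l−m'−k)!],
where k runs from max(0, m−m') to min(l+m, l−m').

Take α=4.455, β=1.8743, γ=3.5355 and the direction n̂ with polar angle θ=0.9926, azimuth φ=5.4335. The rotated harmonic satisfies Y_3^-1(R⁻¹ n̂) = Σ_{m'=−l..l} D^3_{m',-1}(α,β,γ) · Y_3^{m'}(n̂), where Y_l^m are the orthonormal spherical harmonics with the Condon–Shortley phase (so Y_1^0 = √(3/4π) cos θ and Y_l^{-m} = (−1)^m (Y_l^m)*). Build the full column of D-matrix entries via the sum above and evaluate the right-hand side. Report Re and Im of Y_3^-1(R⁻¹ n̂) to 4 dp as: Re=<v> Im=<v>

Need the full column D^3_{m',-1} for m'=−3..3 at α=4.455, β=1.8743, γ=3.5355.
cos(β/2)=0.592087, sin(β/2)=0.805874
d^3_{-3,-1}: single k=2 term ⇒ +0.309117;  D = -0.114158-0.287265i
d^3_{-2,-1}: k∈[1..2] ⇒ +0.185437 -0.687050 = -0.501613;  D = -0.497954+0.060483i
d^3_{-1,-1}: k∈[0..2] ⇒ +0.043084 -0.638509 +0.887138 = +0.291713;  D = -0.039701+0.288999i
d^3_{0,-1}: k∈[0..2] ⇒ -0.203136 +1.128938 -0.697127 = +0.228676;  D = -0.211163-0.087766i
d^3_{1,-1}: k∈[0..2] ⇒ +0.478881 -1.182850 +0.273907 = -0.430062;  D = -0.260711+0.342028i
d^3_{2,-1}: k∈[0..1] ⇒ -0.687050 +0.636387 = -0.050663;  D = -0.031147-0.039958i
d^3_{3,-1}: single k=0 term ⇒ +0.572645;  D = -0.526382+0.225487i
Y_3^{m'}(θ=0.9926,φ=5.4335) and Σ D·Y over m':
  (-0.1142-0.2873i)·(-0.2033+0.1368i)  (-0.4980+0.0605i)·(-0.0502+0.3885i)  (-0.0397+0.2890i)·(+0.0882+0.1003i)  (-0.2112-0.0878i)·(-0.3073+0.0000i)  (-0.2607+0.3420i)·(-0.0882+0.1003i)  (-0.0311-0.0400i)·(-0.0502-0.3885i)  (-0.5264+0.2255i)·(+0.2033+0.1368i)
Y_3^-1(R⁻¹ n̂) = -0.066703-0.173641i

Re=-0.0667 Im=-0.1736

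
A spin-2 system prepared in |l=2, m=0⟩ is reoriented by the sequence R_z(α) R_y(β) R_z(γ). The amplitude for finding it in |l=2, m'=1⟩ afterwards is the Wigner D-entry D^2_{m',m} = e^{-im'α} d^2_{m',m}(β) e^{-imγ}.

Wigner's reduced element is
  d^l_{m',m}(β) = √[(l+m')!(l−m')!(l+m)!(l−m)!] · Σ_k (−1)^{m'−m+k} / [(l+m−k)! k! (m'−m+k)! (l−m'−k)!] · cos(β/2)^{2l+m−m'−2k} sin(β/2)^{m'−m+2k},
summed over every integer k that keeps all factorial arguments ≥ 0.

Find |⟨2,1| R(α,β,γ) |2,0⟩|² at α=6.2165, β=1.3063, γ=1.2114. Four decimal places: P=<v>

First d^2_{1,0}(β=1.3063), then the phase factors e^{-i(1)α} and e^{-i(0)γ}:
Half-angle: c=0.794174, s=0.607691. N=√(6·1·2·2)=4.898979
k: max(0,(0)−(1))=0 … min(2+(0),2−(1))=1
  k=0: (−1)^1·4.8990/(2)·0.7942^3·0.6077^1 = -0.745598
  k=1: (−1)^2·4.8990/(2)·0.7942^1·0.6077^3 = +0.436556
d^2_{1,0}(1.3063) = -0.745598 +0.436556 = -0.309042
|D^2_{1,0}|² = |d^2_{1,0}(β)|² = (-0.309042)² = 0.095507 (the z-rotation phases have unit modulus)

P=0.0955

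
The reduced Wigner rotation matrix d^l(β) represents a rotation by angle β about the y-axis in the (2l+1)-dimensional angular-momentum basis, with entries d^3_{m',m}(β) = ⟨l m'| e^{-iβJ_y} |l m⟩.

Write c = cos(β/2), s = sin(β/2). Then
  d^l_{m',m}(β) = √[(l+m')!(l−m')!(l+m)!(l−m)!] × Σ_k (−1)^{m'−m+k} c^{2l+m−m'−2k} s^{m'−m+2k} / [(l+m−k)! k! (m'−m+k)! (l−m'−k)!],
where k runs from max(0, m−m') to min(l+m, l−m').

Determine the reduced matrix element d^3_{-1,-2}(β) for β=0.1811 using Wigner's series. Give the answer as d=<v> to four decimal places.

d=-0.2755

d^3_{-1,-2}(β=0.1811) via Wigner's sum:
c=cos(0.1811/2)=0.995903, s=sin(0.1811/2)=0.090426; N=√[2·24·1·120]=75.894664
k: max(0,(-2)−(-1))=0 … min(3+(-2),3−(-1))=1
  k=0: (−1)^1·75.8947/(24)·0.9959^5·0.0904^1 = -0.280143
  k=1: (−1)^2·75.8947/(12)·0.9959^3·0.0904^3 = +0.004619
d^3_{-1,-2}(0.1811) = -0.280143 +0.004619 = -0.275524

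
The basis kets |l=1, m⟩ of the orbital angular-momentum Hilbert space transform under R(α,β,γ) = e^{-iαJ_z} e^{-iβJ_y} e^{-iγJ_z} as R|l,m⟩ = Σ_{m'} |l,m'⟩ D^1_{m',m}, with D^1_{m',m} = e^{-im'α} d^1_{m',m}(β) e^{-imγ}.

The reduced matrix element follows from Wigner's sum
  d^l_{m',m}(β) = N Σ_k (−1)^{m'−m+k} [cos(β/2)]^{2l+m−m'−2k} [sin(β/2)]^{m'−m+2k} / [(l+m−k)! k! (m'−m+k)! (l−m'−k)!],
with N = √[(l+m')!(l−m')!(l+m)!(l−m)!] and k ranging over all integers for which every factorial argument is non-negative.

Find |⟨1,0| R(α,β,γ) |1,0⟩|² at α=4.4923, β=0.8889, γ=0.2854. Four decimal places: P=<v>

P=0.3972

Split into d^1_{0,0}(β=0.8889) × two z-phases.
Half-angle: c=0.902847, s=0.429961. N=√(1·1·1·1)=1.000000
Admissible k: 0..1 (factorial args all ≥0)
  k=0: (−1)^0·1.0000/(1)·0.9028^2·0.4300^0 = +0.815133
  k=1: (−1)^1·1.0000/(1)·0.9028^0·0.4300^2 = -0.184867
d^1_{0,0}(0.8889) = +0.815133 -0.184867 = +0.630266
|D^1_{0,0}|² = |d^1_{0,0}(β)|² = (+0.630266)² = 0.397236 (the z-rotation phases have unit modulus)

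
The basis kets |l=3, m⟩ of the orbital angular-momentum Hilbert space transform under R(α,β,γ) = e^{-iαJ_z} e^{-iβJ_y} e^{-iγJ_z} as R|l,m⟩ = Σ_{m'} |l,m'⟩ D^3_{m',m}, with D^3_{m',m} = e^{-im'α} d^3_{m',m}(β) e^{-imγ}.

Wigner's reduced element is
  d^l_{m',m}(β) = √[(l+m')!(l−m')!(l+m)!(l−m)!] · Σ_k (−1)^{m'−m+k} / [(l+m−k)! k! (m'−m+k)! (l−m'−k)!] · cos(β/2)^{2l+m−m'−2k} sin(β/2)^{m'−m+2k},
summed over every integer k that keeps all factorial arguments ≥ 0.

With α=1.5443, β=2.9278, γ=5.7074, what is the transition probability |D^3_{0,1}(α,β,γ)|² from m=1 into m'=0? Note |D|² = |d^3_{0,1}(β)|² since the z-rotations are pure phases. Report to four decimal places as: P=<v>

P=0.1203

D^3_{0,1}(1.5443,2.9278,5.7074) = e^{-i·0·1.5443}·d^3_{0,1}(2.9278)·e^{-i·1·5.7074}. Compute d first:
Half-angle: c=0.106693, s=0.994292. N=√(6·6·24·2)=41.569219
Admissible k: 1..3 (factorial args all ≥0)
  k=1: (−1)^0·41.5692/(12)·0.1067^5·0.9943^1 = +0.000048
  k=2: (−1)^1·41.5692/(4)·0.1067^3·0.9943^3 = -0.012407
  k=3: (−1)^2·41.5692/(12)·0.1067^1·0.9943^5 = +0.359166
d^3_{0,1}(2.9278) = +0.000048 -0.012407 +0.359166 = +0.346807
|D^3_{0,1}|² = |d^3_{0,1}(β)|² = (+0.346807)² = 0.120275 (the z-rotation phases have unit modulus)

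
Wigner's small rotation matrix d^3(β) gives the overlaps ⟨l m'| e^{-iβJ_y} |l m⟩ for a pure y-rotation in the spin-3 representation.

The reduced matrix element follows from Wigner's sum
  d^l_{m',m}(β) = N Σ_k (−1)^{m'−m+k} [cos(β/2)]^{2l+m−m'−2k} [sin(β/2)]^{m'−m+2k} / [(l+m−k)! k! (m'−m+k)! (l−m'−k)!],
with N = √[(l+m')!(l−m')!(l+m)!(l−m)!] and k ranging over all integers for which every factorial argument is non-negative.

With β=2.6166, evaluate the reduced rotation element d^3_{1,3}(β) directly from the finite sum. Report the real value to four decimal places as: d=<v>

d^3_{1,3}(β=2.6166) via Wigner's sum:
With c≡cos(β/2)=0.259492 and s≡sin(β/2)=0.965745, N=[24·2·720·1]^{1/2}=185.903201
The bounds max(0,m−m')=2 and min(l+m,l−m')=2 give 1 term
  k=2: (−1)^0·185.9032/(48)·0.2595^4·0.9657^2 = +0.016378
d^3_{1,3}(2.6166) = +0.016378

d=0.0164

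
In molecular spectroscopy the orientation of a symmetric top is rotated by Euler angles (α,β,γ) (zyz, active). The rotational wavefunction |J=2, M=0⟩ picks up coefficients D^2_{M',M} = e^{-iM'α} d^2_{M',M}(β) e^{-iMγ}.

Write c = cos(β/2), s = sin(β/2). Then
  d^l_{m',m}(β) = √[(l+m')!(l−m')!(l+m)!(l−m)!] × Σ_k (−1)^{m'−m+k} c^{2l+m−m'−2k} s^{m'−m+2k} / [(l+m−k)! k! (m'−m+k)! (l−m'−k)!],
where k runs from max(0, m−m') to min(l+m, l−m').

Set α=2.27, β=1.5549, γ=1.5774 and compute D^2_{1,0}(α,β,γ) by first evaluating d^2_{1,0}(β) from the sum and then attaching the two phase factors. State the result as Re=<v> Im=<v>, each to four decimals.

D^2_{1,0}(2.27,1.5549,1.5774) = e^{-i·1·2.27}·d^2_{1,0}(1.5549)·e^{-i·0·1.5774}. Compute d first:
With c≡cos(β/2)=0.712705 and s≡sin(β/2)=0.701464, N=[6·1·2·2]^{1/2}=4.898979
Admissible k: 0..1 (factorial args all ≥0)
  k=0: (−1)^1·4.8990/(2)·0.7127^3·0.7015^1 = -0.622028
  k=1: (−1)^2·4.8990/(2)·0.7127^1·0.7015^3 = +0.602562
d^2_{1,0}(1.5549) = -0.622028 +0.602562 = -0.019466
Attach z-rotation phases: D = e^{-i(1)(2.27)}·(-0.019466)·e^{-i(0)(1.5774)} = +0.012528+0.014898i

Re=0.0125 Im=0.0149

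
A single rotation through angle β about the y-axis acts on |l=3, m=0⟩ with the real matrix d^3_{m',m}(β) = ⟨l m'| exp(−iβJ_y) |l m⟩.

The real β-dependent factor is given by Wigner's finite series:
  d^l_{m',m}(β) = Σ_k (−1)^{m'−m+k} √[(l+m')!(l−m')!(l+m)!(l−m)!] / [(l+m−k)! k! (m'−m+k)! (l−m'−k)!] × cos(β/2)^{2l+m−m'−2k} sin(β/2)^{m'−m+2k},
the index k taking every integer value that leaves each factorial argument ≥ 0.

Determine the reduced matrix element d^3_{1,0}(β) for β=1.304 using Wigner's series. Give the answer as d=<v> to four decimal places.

d=0.2725

d^3_{1,0}(β=1.304) via Wigner's sum:
With c≡cos(β/2)=0.794872 and s≡sin(β/2)=0.606777, N=[24·2·6·6]^{1/2}=41.569219
k∈{0,1,2} keeps every argument non-negative
  k=0: (−1)^1·41.5692/(12)·0.7949^5·0.6068^1 = -0.666969
  k=1: (−1)^2·41.5692/(4)·0.7949^3·0.6068^3 = +1.165981
  k=2: (−1)^3·41.5692/(12)·0.7949^1·0.6068^5 = -0.226482
d^3_{1,0}(1.304) = -0.666969 +1.165981 -0.226482 = +0.272529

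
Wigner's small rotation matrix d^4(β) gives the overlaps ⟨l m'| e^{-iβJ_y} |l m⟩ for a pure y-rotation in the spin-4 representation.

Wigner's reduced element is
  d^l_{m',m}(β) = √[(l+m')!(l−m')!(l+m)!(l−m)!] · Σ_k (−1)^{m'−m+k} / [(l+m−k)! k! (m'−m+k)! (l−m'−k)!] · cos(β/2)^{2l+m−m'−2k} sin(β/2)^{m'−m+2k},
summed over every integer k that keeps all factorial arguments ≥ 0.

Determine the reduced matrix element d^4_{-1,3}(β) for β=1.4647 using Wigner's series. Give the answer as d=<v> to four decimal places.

d=0.4162

d^4_{-1,3}(β=1.4647) via Wigner's sum:
Half-angle: c=0.743605, s=0.668619. N=√(6·120·5040·1)=1904.940944
Admissible k: 4..5 (factorial args all ≥0)
  k=4: (−1)^0·1904.9409/(144)·0.7436^4·0.6686^4 = +0.808357
  k=5: (−1)^1·1904.9409/(240)·0.7436^2·0.6686^6 = -0.392127
d^4_{-1,3}(1.4647) = +0.808357 -0.392127 = +0.416230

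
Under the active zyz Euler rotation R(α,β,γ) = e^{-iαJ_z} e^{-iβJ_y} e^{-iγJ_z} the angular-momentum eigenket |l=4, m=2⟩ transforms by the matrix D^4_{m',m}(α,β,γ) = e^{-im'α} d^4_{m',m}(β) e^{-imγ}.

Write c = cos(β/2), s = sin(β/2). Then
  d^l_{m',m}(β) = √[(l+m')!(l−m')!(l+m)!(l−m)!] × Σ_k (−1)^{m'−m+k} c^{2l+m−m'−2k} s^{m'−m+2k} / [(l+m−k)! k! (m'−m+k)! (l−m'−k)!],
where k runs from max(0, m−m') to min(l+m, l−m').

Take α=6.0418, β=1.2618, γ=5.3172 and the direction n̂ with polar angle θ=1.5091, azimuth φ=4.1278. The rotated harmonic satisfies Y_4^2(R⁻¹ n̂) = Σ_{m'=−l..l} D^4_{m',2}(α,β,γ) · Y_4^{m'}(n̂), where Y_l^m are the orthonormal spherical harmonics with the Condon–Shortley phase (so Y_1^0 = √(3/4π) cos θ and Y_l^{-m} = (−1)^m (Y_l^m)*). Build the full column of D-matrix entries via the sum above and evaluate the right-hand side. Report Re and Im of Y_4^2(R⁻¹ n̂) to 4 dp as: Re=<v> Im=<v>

Need the full column D^4_{m',2} for m'=−4..4 at α=6.0418, β=1.2618, γ=5.3172.
cos(β/2)=0.807497, sin(β/2)=0.589872
d^4_{-4,2}: single k=6 term ⇒ +0.145347;  D = +0.082592+0.119601i
d^4_{-3,2}: k∈[5..6] ⇒ +0.422081 -0.075077 = +0.347004;  D = +0.123208+0.324394i
d^4_{-2,2}: k∈[4..6] ⇒ +0.772121 -0.329616 +0.014658 = +0.457162;  D = +0.055452+0.453786i
d^4_{-1,2}: k∈[3..5] ⇒ +0.996534 -0.797658 +0.085130 = +0.284005;  D = -0.033939+0.281970i
d^4_{0,2}: k∈[2..4] ⇒ +0.915128 -1.302219 +0.260585 = -0.126506;  D = +0.044704-0.118344i
d^4_{1,2}: k∈[1..3] ⇒ +0.560248 -1.494801 +0.531772 = -0.402781;  D = +0.228278-0.331847i
d^4_{2,2}: k∈[0..2] ⇒ +0.180770 -1.157555 +0.772121 = -0.204664;  D = +0.152940-0.136004i
d^4_{3,2}: k∈[0..1] ⇒ -0.494092 +0.790975 = +0.296883;  D = -0.262580+0.138532i
d^4_{4,2}: single k=0 term ⇒ +0.510434;  D = -0.495305+0.123354i
Y_4^{m'}(θ=1.5091,φ=4.1278) and Σ D·Y over m':
  (+0.0826+0.1196i)·(-0.3050+0.3160i)  (+0.1232+0.3244i)·(+0.0755+0.0140i)  (+0.0555+0.4538i)·(+0.1268+0.2986i)  (-0.0339+0.2820i)·(+0.0478-0.0722i)  (+0.0447-0.1183i)·(+0.3053+0.0000i)  (+0.2283-0.3318i)·(-0.0478-0.0722i)  (+0.1529-0.1360i)·(+0.1268-0.2986i)  (-0.2626+0.1385i)·(-0.0755+0.0140i)  (-0.4953+0.1234i)·(-0.3050-0.3160i)
Y_4^2(R⁻¹ n̂) = -0.002457+0.110970i

Re=-0.0025 Im=0.1110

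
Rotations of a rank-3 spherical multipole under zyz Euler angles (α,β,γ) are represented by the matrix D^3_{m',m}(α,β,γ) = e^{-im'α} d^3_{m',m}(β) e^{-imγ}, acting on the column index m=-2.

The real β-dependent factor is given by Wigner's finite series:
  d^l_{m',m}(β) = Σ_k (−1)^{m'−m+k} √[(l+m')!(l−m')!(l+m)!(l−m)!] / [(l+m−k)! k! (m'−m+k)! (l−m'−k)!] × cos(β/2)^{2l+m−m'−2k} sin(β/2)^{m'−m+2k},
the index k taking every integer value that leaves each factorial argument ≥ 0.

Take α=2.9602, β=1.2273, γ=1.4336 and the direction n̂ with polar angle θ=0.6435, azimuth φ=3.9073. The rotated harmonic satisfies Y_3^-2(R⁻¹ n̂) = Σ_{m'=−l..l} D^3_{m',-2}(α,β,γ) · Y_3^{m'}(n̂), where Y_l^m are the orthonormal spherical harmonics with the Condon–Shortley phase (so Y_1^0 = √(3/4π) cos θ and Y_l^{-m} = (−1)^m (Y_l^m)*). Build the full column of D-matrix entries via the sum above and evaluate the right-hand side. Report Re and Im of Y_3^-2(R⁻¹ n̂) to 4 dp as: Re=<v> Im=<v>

Re=-0.2008 Im=-0.3372

Need the full column D^3_{m',-2} for m'=−3..3 at α=2.9602, β=1.2273, γ=1.4336.
cos(β/2)=0.817552, sin(β/2)=0.575855
d^3_{-3,-2}: single k=1 term ⇒ +0.515187;  D = +0.352010-0.376174i
d^3_{-2,-2}: k∈[0..1] ⇒ +0.298601 -0.740726 = -0.442125;  D = +0.355370-0.263033i
d^3_{-1,-2}: k∈[0..1] ⇒ -0.665104 +0.659957 = -0.005146;  D = -0.004621+0.002265i
d^3_{0,-2}: k∈[0..1] ⇒ +0.811425 -0.402573 = +0.408852;  D = -0.393556+0.110783i
d^3_{1,-2}: k∈[0..1] ⇒ -0.659957 +0.163713 = -0.496245;  D = -0.494100+0.046084i
d^3_{2,-2}: k∈[0..1] ⇒ +0.367497 -0.036465 = +0.331032;  D = -0.329739-0.029223i
d^3_{3,-2}: single k=0 term ⇒ -0.126811;  D = -0.122224-0.033798i
Y_3^{m'}(θ=0.6435,φ=3.9073) and Σ D·Y over m':
  (+0.3520-0.3762i)·(+0.0599+0.0674i)  (+0.3554-0.2630i)·(+0.0116-0.2941i)  (-0.0046+0.0023i)·(-0.3075+0.2957i)  (-0.3936+0.1108i)·(+0.0597+0.0000i)  (-0.4941+0.0461i)·(+0.3075+0.2957i)  (-0.3297-0.0292i)·(+0.0116+0.2941i)  (-0.1222-0.0338i)·(-0.0599+0.0674i)
Y_3^-2(R⁻¹ n̂) = -0.200786-0.337247i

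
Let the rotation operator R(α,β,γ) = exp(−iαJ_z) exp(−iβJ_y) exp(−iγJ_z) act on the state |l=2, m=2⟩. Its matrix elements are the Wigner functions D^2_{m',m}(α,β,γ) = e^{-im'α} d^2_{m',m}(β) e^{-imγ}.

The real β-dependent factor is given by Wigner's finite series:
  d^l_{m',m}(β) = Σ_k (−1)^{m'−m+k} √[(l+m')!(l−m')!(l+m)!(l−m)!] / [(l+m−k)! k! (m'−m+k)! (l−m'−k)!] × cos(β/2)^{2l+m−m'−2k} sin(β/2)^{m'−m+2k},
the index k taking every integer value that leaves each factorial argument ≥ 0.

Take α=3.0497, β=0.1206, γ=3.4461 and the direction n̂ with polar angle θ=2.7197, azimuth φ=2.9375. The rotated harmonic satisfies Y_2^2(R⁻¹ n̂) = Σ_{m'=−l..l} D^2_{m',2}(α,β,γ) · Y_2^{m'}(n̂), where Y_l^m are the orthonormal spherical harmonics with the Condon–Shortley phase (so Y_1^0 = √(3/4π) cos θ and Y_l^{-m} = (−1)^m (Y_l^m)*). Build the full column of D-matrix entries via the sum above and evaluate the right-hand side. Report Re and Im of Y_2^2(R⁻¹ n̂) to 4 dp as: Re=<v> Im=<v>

Need the full column D^2_{m',2} for m'=−2..2 at α=3.0497, β=0.1206, γ=3.4461.
cos(β/2)=0.998183, sin(β/2)=0.060263
d^2_{-2,2}: single k=4 term ⇒ +0.000013;  D = +0.000009-0.000009i
d^2_{-1,2}: single k=3 term ⇒ +0.000437;  D = -0.000334+0.000282i
d^2_{0,2}: single k=2 term ⇒ +0.008863;  D = +0.007270-0.005070i
d^2_{1,2}: single k=1 term ⇒ +0.119871;  D = -0.104197+0.059262i
d^2_{2,2}: single k=0 term ⇒ +0.992750;  D = +0.904340-0.409539i
Y_2^{m'}(θ=2.7197,φ=2.9375) and Σ D·Y over m':
  (+0.0000-0.0000i)·(+0.0594+0.0257i)  (-0.0003+0.0003i)·(+0.2826+0.0585i)  (+0.0073-0.0051i)·(+0.4721+0.0000i)  (-0.1042+0.0593i)·(-0.2826+0.0585i)  (+0.9043-0.4095i)·(+0.0594-0.0257i)
Y_2^2(R⁻¹ n̂) = +0.072537-0.072775i

Re=0.0725 Im=-0.0728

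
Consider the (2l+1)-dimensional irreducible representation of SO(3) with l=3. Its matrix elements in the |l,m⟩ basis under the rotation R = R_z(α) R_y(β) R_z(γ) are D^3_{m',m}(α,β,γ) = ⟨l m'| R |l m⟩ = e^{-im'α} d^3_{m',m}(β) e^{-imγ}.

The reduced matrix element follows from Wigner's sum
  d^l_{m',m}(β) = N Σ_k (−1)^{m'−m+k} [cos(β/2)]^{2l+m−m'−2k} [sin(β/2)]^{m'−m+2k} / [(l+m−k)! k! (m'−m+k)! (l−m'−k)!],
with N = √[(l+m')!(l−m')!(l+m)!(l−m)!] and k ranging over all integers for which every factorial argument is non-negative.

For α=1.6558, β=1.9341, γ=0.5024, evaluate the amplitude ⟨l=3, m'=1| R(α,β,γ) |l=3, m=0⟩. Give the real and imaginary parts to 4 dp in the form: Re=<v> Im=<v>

Re=-0.0127 Im=-0.1486

First d^3_{1,0}(β=1.9341), then the phase factors e^{-i(1)α} and e^{-i(0)γ}:
c=cos(1.9341/2)=0.567730, s=sin(1.9341/2)=0.823214; N=√[24·2·6·6]=41.569219
The bounds max(0,m−m')=0 and min(l+m,l−m')=2 give 3 terms
  k=0: (−1)^1·41.5692/(12)·0.5677^5·0.8232^1 = -0.168196
  k=1: (−1)^2·41.5692/(4)·0.5677^3·0.8232^3 = +1.060908
  k=2: (−1)^3·41.5692/(12)·0.5677^1·0.8232^5 = -0.743529
d^3_{1,0}(1.9341) = -0.168196 +1.060908 -0.743529 = +0.149183
Phases: e^{-i·(1)·1.6558}=-0.084901-0.996389i, e^{-i·(0)·0.5024}=+1.000000+0.000000i ⇒ D=-0.012666-0.148644i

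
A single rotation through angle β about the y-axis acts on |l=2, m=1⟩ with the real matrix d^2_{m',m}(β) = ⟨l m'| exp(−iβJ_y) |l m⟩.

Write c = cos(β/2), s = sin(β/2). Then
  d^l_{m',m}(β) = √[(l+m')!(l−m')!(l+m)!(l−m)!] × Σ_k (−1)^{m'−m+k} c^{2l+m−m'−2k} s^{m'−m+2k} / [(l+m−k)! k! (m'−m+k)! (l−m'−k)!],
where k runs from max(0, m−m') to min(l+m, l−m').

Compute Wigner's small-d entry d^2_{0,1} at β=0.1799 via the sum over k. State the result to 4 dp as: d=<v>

d^2_{0,1}(β=0.1799) via Wigner's sum:
Half-angle: c=0.995957, s=0.089829. N=√(2·2·6·1)=4.898979
The bounds max(0,m−m')=1 and min(l+m,l−m')=2 give 2 terms
  k=1: (−1)^0·4.8990/(2)·0.9960^3·0.0898^1 = +0.217377
  k=2: (−1)^1·4.8990/(2)·0.9960^1·0.0898^3 = -0.001768
d^2_{0,1}(0.1799) = +0.217377 -0.001768 = +0.215608

d=0.2156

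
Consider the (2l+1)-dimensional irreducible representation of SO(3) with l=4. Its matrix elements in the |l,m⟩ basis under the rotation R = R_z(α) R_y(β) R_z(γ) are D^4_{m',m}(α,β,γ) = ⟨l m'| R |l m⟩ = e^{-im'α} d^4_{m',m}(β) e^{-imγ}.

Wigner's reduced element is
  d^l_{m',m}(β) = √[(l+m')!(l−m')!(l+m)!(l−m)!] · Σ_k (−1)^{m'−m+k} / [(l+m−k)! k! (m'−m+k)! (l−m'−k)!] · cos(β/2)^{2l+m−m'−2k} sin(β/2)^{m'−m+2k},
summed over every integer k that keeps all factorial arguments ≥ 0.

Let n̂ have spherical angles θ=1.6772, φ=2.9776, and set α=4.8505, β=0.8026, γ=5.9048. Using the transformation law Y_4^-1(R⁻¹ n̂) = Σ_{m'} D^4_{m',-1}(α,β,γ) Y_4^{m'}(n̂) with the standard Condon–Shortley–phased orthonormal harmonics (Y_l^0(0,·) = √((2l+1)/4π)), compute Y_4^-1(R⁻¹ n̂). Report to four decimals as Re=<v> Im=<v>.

Re=0.0758 Im=0.3057

Need the full column D^4_{m',-1} for m'=−4..4 at α=4.8505, β=0.8026, γ=5.9048.
cos(β/2)=0.920554, sin(β/2)=0.390615
d^4_{-4,-1}: single k=3 term ⇒ +0.294841;  D = +0.290386+0.051061i
d^4_{-3,-1}: k∈[2..3] ⇒ +0.736995 -0.221164 = +0.515831;  D = -0.018539+0.515498i
d^4_{-2,-1}: k∈[1..3] ⇒ +0.928390 -0.835797 +0.100325 = +0.192918;  D = -0.191912+0.019675i
d^4_{-1,-1}: k∈[0..3] ⇒ +0.515696 -1.392790 +0.501552 -0.030102 = -0.405643;  D = +0.096531+0.393990i
d^4_{0,-1}: k∈[0..3] ⇒ -0.978609 +1.057208 -0.190353 +0.005712 = -0.106042;  D = -0.098541+0.039174i
d^4_{1,-1}: k∈[0..3] ⇒ +0.928526 -0.501552 +0.045153 -0.000542 = +0.471586;  D = +0.232886+0.410070i
d^4_{2,-1}: k∈[0..2] ⇒ -0.557198 +0.150488 -0.005419 = -0.412129;  D = +0.326937-0.250924i
d^4_{3,-1}: k∈[0..1] ⇒ +0.221164 -0.023893 = +0.197271;  D = -0.140509-0.138467i
d^4_{4,-1}: single k=0 term ⇒ -0.053087;  D = -0.031702+0.042582i
Y_4^{m'}(θ=1.6772,φ=2.9776) and Σ D·Y over m':
  (+0.2904+0.0511i)·(+0.3428+0.2639i)  (-0.0185+0.5155i)·(+0.1152+0.0617i)  (-0.1919+0.0197i)·(-0.2884-0.0981i)  (+0.0965+0.3940i)·(-0.1440-0.0238i)  (-0.0985+0.0392i)·(+0.2820+0.0000i)  (+0.2329+0.4101i)·(+0.1440-0.0238i)  (+0.3269-0.2509i)·(-0.2884+0.0981i)  (-0.1405-0.1385i)·(-0.1152+0.0617i)  (-0.0317+0.0426i)·(+0.3428-0.2639i)
Y_4^-1(R⁻¹ n̂) = +0.075831+0.305723i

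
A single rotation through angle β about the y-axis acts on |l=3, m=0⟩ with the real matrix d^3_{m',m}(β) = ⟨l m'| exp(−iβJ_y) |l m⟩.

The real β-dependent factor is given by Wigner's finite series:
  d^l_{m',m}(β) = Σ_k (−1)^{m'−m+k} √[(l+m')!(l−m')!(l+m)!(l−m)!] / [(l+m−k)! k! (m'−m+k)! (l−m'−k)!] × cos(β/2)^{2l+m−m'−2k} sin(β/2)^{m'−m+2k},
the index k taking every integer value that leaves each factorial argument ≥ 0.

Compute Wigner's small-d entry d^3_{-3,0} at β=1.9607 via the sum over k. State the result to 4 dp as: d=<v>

d=0.4424

d^3_{-3,0}(β=1.9607) via Wigner's sum:
Half-angle: c=0.556732, s=0.830692. N=√(1·720·6·6)=160.996894
k∈{3} keeps every argument non-negative
  k=3: (−1)^0·160.9969/(36)·0.5567^3·0.8307^3 = +0.442358
d^3_{-3,0}(1.9607) = +0.442358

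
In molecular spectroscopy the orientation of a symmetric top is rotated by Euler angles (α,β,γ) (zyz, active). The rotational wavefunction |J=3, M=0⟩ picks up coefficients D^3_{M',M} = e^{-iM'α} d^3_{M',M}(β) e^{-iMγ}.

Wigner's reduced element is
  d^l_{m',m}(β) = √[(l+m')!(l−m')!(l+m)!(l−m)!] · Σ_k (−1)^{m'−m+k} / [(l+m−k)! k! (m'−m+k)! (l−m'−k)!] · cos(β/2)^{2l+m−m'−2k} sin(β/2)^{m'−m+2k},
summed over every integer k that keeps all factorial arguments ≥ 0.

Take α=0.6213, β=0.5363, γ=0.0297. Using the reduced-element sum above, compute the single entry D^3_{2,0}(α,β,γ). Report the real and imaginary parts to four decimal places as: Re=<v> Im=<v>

Re=0.0991 Im=-0.2909

Split into d^3_{2,0}(β=0.5363) × two z-phases.
Half-angle: c=0.964263, s=0.264948. N=√(120·1·6·6)=65.726707
k: max(0,(0)−(2))=0 … min(3+(0),3−(2))=1
  k=0: (−1)^2·65.7267/(12)·0.9643^4·0.2649^2 = +0.332402
  k=1: (−1)^3·65.7267/(12)·0.9643^2·0.2649^4 = -0.025095
d^3_{2,0}(0.5363) = +0.332402 -0.025095 = +0.307306
Attach z-rotation phases: D = e^{-i(2)(0.6213)}·(+0.307306)·e^{-i(0)(0.0297)} = +0.099056-0.290904i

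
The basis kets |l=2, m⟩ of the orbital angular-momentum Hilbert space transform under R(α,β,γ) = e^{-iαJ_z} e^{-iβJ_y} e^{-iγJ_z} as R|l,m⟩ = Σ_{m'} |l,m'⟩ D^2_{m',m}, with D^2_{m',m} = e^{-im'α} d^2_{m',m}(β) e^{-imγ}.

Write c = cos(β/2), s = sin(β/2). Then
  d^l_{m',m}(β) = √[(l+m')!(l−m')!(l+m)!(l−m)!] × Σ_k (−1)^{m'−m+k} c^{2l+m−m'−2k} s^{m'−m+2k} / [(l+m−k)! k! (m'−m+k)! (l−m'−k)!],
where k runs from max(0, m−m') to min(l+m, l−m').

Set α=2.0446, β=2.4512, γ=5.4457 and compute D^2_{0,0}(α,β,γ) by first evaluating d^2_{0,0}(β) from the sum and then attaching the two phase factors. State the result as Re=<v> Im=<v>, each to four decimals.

Re=0.3917 Im=0.0000

D^2_{0,0}(2.0446,2.4512,5.4457) = e^{-i·0·2.0446}·d^2_{0,0}(2.4512)·e^{-i·0·5.4457}. Compute d first:
Half-angle: c=0.338381, s=0.941009. N=√(2·2·2·2)=4.000000
Admissible k: 0..2 (factorial args all ≥0)
  k=0: (−1)^0·4.0000/(4)·0.3384^4·0.9410^0 = +0.013111
  k=1: (−1)^1·4.0000/(1)·0.3384^2·0.9410^2 = -0.405565
  k=2: (−1)^2·4.0000/(4)·0.3384^0·0.9410^4 = +0.784107
d^2_{0,0}(2.4512) = +0.013111 -0.405565 +0.784107 = +0.391652
Phases: e^{-i·(0)·2.0446}=+1.000000+0.000000i, e^{-i·(0)·5.4457}=+1.000000+0.000000i ⇒ D=+0.391652+0.000000i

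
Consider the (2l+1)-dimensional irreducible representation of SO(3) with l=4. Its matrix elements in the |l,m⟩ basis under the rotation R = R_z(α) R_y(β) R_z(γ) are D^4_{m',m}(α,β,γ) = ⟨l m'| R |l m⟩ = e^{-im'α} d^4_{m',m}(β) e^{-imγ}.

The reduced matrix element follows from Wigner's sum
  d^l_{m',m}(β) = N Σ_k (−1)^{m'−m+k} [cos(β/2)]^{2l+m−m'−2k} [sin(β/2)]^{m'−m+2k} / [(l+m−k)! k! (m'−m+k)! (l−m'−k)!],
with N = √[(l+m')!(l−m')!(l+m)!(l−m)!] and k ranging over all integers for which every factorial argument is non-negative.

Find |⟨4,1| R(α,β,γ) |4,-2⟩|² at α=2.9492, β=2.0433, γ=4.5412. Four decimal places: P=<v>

P=0.0868

Split into d^4_{1,-2}(β=2.0433) × two z-phases.
c=cos(2.0433/2)=0.521959, s=sin(2.0433/2)=0.852970; N=√[120·6·2·720]=1018.233765
Admissible k: 0..2 (factorial args all ≥0)
  k=0: (−1)^3·1018.2338/(72)·0.5220^5·0.8530^3 = -0.340016
  k=1: (−1)^4·1018.2338/(48)·0.5220^3·0.8530^5 = +1.362028
  k=2: (−1)^5·1018.2338/(240)·0.5220^1·0.8530^7 = -0.727463
d^4_{1,-2}(2.0433) = -0.340016 +1.362028 -0.727463 = +0.294549
|D^4_{1,-2}|² = |d^4_{1,-2}(β)|² = (+0.294549)² = 0.086759 (the z-rotation phases have unit modulus)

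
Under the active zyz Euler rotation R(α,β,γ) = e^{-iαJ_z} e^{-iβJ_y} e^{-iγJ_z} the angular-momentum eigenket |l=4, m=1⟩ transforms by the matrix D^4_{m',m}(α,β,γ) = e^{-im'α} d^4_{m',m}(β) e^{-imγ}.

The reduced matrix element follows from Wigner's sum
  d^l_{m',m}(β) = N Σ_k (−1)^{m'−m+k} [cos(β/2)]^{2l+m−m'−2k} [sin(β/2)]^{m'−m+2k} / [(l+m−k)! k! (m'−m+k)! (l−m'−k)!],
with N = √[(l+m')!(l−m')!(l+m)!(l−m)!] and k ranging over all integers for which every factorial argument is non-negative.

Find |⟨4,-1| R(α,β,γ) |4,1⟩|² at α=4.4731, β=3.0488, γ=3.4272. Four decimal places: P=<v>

Split into d^4_{-1,1}(β=3.0488) × two z-phases.
c=cos(3.0488/2)=0.046380, s=sin(3.0488/2)=0.998924; N=√[6·120·120·6]=720.000000
The bounds max(0,m−m')=2 and min(l+m,l−m')=5 give 4 terms
  k=2: (−1)^0·720.0000/(72)·0.0464^6·0.9989^2 = +0.000000
  k=3: (−1)^1·720.0000/(24)·0.0464^4·0.9989^4 = -0.000138
  k=4: (−1)^2·720.0000/(48)·0.0464^2·0.9989^6 = +0.032058
  k=5: (−1)^3·720.0000/(720)·0.0464^0·0.9989^8 = -0.991423
d^4_{-1,1}(3.0488) = +0.000000 -0.000138 +0.032058 -0.991423 = -0.959503
|D^4_{-1,1}|² = |d^4_{-1,1}(β)|² = (-0.959503)² = 0.920646 (the z-rotation phases have unit modulus)

P=0.9206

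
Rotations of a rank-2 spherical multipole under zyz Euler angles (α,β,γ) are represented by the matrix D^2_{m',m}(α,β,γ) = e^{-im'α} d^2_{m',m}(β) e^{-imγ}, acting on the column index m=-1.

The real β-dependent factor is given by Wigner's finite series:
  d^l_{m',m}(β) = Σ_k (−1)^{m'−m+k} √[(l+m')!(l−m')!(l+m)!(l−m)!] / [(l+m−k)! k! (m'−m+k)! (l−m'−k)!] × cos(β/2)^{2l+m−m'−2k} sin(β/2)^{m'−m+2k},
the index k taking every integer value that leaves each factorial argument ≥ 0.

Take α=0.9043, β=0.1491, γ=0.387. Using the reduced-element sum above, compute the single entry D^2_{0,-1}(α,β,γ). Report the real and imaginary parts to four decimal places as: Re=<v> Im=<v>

D^2_{0,-1}(0.9043,0.1491,0.387) = e^{-i·0·0.9043}·d^2_{0,-1}(0.1491)·e^{-i·-1·0.387}. Compute d first:
Half-angle: c=0.997222, s=0.074481. N=√(2·2·1·6)=4.898979
k∈{0,1} keeps every argument non-negative
  k=0: (−1)^1·4.8990/(2)·0.9972^3·0.0745^1 = -0.180924
  k=1: (−1)^2·4.8990/(2)·0.9972^1·0.0745^3 = +0.001009
d^2_{0,-1}(0.1491) = -0.180924 +0.001009 = -0.179915
Attach z-rotation phases: D = e^{-i(0)(0.9043)}·(-0.179915)·e^{-i(-1)(0.387)} = -0.166610-0.067902i

Re=-0.1666 Im=-0.0679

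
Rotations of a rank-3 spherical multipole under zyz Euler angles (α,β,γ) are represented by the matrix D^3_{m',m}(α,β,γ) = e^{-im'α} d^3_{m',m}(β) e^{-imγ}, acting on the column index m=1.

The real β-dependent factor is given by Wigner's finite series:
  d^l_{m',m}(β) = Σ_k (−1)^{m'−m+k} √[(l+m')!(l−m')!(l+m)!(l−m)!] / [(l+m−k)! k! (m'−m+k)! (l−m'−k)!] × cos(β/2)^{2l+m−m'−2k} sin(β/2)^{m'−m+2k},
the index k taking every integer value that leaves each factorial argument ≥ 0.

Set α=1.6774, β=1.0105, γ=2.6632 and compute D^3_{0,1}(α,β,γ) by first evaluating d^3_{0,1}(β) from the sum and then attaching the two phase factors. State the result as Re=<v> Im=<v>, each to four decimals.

D^3_{0,1}(1.6774,1.0105,2.6632) = e^{-i·0·1.6774}·d^3_{0,1}(1.0105)·e^{-i·1·2.6632}. Compute d first:
With c≡cos(β/2)=0.875053 and s≡sin(β/2)=0.484026, N=[6·6·24·2]^{1/2}=41.569219
The bounds max(0,m−m')=1 and min(l+m,l−m')=3 give 3 terms
  k=1: (−1)^0·41.5692/(12)·0.8751^5·0.4840^1 = +0.860266
  k=2: (−1)^1·41.5692/(4)·0.8751^3·0.4840^3 = -0.789628
  k=3: (−1)^2·41.5692/(12)·0.8751^1·0.4840^5 = +0.080532
d^3_{0,1}(1.0105) = +0.860266 -0.789628 +0.080532 = +0.151170
Attach z-rotation phases: D = e^{-i(0)(1.6774)}·(+0.151170)·e^{-i(1)(2.6632)} = -0.134199-0.069592i

Re=-0.1342 Im=-0.0696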